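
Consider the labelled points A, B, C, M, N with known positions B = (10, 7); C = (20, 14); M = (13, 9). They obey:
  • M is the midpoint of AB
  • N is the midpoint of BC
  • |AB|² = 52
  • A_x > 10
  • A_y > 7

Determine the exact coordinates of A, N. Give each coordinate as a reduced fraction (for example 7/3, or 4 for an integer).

A = (16, 11)
N = (15, 21/2)

1. A_x = 16  [A = 2·M−B = 2·(13, 9)−(10, 7)]
2. A_y = 11  [A = 2·M−B = 2·(13, 9)−(10, 7)]
   so A = (16, 11)
3. N_x = 15  [2·N = B+C = (10, 7)+(20, 14)]
4. N_y = 21/2  [2·N = B+C = (10, 7)+(20, 14)]
   so N = (15, 21/2)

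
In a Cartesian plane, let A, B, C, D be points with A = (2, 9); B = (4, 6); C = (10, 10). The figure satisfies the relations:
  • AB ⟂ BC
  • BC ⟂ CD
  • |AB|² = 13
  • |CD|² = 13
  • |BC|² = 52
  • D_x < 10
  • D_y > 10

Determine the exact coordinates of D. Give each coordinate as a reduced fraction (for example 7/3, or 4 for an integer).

D = (8, 13)

1. D_x = 8  [[BC ⟂ CD ⇒ 6x+4y-100=0] ∩ [|D−(10, 10)|²=13]]
2. D_y = 13  [[BC ⟂ CD ⇒ 6x+4y-100=0] ∩ [|D−(10, 10)|²=13]]
   so D = (8, 13)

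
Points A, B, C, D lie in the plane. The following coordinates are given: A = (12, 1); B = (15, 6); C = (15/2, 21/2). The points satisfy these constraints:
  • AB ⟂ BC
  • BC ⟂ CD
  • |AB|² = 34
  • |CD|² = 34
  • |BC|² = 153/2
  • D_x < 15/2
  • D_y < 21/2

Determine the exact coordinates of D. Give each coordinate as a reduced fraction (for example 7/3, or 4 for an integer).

1. D_x = 9/2  [[BC ⟂ CD ⇒ -15/2x+9/2y+9=0] ∩ [|D−(15/2, 21/2)|²=34]]
2. D_y = 11/2  [[BC ⟂ CD ⇒ -15/2x+9/2y+9=0] ∩ [|D−(15/2, 21/2)|²=34]]
   so D = (9/2, 11/2)

D = (9/2, 11/2)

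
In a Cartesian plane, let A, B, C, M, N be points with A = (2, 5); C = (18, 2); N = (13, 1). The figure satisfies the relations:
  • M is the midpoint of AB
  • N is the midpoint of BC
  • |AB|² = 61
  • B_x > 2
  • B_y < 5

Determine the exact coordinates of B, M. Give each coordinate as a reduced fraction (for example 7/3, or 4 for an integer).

B = (8, 0)
M = (5, 5/2)

1. B_x = 8  [B = 2·N−C = 2·(13, 1)−(18, 2)]
2. B_y = 0  [B = 2·N−C = 2·(13, 1)−(18, 2)]
   so B = (8, 0)
3. M_x = 5  [2·M = A+B = (2, 5)+(8, 0)]
4. M_y = 5/2  [2·M = A+B = (2, 5)+(8, 0)]
   so M = (5, 5/2)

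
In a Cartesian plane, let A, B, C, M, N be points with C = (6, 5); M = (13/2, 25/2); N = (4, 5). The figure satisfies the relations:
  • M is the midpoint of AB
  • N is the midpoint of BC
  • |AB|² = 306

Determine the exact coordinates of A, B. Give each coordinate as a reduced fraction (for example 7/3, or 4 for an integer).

1. B_x = 2  [B = 2·N−C = 2·(4, 5)−(6, 5)]
2. B_y = 5  [B = 2·N−C = 2·(4, 5)−(6, 5)]
   so B = (2, 5)
3. A_x = 11  [A = 2·M−B = 2·(13/2, 25/2)−(2, 5)]
4. A_y = 20  [A = 2·M−B = 2·(13/2, 25/2)−(2, 5)]
   so A = (11, 20)

A = (11, 20)
B = (2, 5)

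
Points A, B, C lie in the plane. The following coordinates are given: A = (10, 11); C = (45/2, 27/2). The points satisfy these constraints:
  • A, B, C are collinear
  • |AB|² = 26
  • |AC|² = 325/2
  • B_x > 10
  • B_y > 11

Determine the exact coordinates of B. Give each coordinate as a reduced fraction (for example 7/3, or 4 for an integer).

B = (15, 12)

1. B_x = 15  [[A, B, C are collinear ⇒ 5/2x-25/2y+225/2=0] ∩ [|B−(10, 11)|²=26]]
2. B_y = 12  [[A, B, C are collinear ⇒ 5/2x-25/2y+225/2=0] ∩ [|B−(10, 11)|²=26]]
   so B = (15, 12)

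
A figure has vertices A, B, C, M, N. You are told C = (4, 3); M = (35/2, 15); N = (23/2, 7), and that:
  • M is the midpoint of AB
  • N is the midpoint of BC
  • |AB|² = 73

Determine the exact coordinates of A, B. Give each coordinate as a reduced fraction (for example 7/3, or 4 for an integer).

1. B_x = 19  [B = 2·N−C = 2·(23/2, 7)−(4, 3)]
2. B_y = 11  [B = 2·N−C = 2·(23/2, 7)−(4, 3)]
   so B = (19, 11)
3. A_x = 16  [A = 2·M−B = 2·(35/2, 15)−(19, 11)]
4. A_y = 19  [A = 2·M−B = 2·(35/2, 15)−(19, 11)]
   so A = (16, 19)

A = (16, 19)
B = (19, 11)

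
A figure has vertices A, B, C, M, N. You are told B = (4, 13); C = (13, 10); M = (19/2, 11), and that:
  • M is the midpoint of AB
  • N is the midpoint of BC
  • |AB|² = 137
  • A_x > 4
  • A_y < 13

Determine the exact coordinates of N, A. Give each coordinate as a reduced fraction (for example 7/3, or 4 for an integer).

N = (17/2, 23/2)
A = (15, 9)

1. A_x = 15  [A = 2·M−B = 2·(19/2, 11)−(4, 13)]
2. A_y = 9  [A = 2·M−B = 2·(19/2, 11)−(4, 13)]
   so A = (15, 9)
3. N_x = 17/2  [2·N = B+C = (4, 13)+(13, 10)]
4. N_y = 23/2  [2·N = B+C = (4, 13)+(13, 10)]
   so N = (17/2, 23/2)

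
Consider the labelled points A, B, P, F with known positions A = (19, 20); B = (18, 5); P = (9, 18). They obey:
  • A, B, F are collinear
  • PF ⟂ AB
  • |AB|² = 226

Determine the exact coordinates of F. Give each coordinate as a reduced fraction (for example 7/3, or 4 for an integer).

F = (2127/113, 1960/113)

1. F_x = 2127/113  [[A, B, F are collinear ⇒ 15x-1y-265=0] ∩ [PF ⟂ AB ⇒ -1x-15y+279=0]]
2. F_y = 1960/113  [[A, B, F are collinear ⇒ 15x-1y-265=0] ∩ [PF ⟂ AB ⇒ -1x-15y+279=0]]
   so F = (2127/113, 1960/113)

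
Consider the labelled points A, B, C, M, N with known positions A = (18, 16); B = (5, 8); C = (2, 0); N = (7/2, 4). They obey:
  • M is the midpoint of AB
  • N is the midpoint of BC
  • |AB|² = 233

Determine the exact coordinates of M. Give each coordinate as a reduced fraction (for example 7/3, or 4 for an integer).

M = (23/2, 12)

1. M_x = 23/2  [2·M = A+B = (18, 16)+(5, 8)]
2. M_y = 12  [2·M = A+B = (18, 16)+(5, 8)]
   so M = (23/2, 12)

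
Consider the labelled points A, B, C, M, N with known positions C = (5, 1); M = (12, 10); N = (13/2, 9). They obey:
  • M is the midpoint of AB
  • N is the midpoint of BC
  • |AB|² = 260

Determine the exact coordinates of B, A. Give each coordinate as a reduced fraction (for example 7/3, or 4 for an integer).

1. B_x = 8  [B = 2·N−C = 2·(13/2, 9)−(5, 1)]
2. B_y = 17  [B = 2·N−C = 2·(13/2, 9)−(5, 1)]
   so B = (8, 17)
3. A_x = 16  [A = 2·M−B = 2·(12, 10)−(8, 17)]
4. A_y = 3  [A = 2·M−B = 2·(12, 10)−(8, 17)]
   so A = (16, 3)

B = (8, 17)
A = (16, 3)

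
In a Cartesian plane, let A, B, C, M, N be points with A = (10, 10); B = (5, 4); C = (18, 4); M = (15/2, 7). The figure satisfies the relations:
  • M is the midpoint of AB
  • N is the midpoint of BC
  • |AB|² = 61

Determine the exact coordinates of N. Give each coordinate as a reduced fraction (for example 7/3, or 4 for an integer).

N = (23/2, 4)

1. N_x = 23/2  [2·N = B+C = (5, 4)+(18, 4)]
2. N_y = 4  [2·N = B+C = (5, 4)+(18, 4)]
   so N = (23/2, 4)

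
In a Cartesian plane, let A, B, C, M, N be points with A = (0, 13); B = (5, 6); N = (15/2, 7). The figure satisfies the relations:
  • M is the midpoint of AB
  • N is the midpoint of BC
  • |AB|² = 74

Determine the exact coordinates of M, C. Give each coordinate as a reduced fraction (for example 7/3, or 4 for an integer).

M = (5/2, 19/2)
C = (10, 8)

1. M_x = 5/2  [2·M = A+B = (0, 13)+(5, 6)]
2. M_y = 19/2  [2·M = A+B = (0, 13)+(5, 6)]
   so M = (5/2, 19/2)
3. C_x = 10  [C = 2·N−B = 2·(15/2, 7)−(5, 6)]
4. C_y = 8  [C = 2·N−B = 2·(15/2, 7)−(5, 6)]
   so C = (10, 8)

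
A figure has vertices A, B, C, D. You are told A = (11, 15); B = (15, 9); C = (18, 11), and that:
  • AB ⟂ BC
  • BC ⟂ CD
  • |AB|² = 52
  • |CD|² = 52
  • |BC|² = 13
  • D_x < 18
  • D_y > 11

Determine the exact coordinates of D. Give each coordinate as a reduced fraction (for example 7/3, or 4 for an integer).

1. D_x = 14  [[BC ⟂ CD ⇒ 3x+2y-76=0] ∩ [|D−(18, 11)|²=52]]
2. D_y = 17  [[BC ⟂ CD ⇒ 3x+2y-76=0] ∩ [|D−(18, 11)|²=52]]
   so D = (14, 17)

D = (14, 17)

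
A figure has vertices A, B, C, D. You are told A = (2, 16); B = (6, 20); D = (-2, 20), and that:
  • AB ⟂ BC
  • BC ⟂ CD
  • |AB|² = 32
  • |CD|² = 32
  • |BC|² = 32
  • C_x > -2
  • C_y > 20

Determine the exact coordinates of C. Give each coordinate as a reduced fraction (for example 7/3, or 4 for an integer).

1. C_x = 2  [[AB ⟂ BC ⇒ 4x+4y-104=0] ∩ [|C−(-2, 20)|²=32]]
2. C_y = 24  [[AB ⟂ BC ⇒ 4x+4y-104=0] ∩ [|C−(-2, 20)|²=32]]
   so C = (2, 24)

C = (2, 24)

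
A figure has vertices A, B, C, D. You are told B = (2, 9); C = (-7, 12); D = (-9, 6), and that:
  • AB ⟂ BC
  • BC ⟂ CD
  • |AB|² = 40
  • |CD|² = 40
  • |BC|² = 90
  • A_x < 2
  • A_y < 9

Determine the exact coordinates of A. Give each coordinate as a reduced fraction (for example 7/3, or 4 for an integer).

A = (0, 3)

1. A_x = 0  [[AB ⟂ BC ⇒ 9x-3y+9=0] ∩ [|A−(2, 9)|²=40]]
2. A_y = 3  [[AB ⟂ BC ⇒ 9x-3y+9=0] ∩ [|A−(2, 9)|²=40]]
   so A = (0, 3)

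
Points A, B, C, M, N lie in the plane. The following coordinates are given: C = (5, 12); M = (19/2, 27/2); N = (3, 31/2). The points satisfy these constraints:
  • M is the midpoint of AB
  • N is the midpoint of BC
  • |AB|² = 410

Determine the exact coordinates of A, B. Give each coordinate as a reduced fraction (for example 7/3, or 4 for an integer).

A = (18, 8)
B = (1, 19)

1. B_x = 1  [B = 2·N−C = 2·(3, 31/2)−(5, 12)]
2. B_y = 19  [B = 2·N−C = 2·(3, 31/2)−(5, 12)]
   so B = (1, 19)
3. A_x = 18  [A = 2·M−B = 2·(19/2, 27/2)−(1, 19)]
4. A_y = 8  [A = 2·M−B = 2·(19/2, 27/2)−(1, 19)]
   so A = (18, 8)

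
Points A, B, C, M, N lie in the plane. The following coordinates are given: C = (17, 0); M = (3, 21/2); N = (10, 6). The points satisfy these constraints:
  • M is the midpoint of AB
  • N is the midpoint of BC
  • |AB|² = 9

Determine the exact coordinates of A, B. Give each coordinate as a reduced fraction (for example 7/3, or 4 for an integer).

A = (3, 9)
B = (3, 12)

1. B_x = 3  [B = 2·N−C = 2·(10, 6)−(17, 0)]
2. B_y = 12  [B = 2·N−C = 2·(10, 6)−(17, 0)]
   so B = (3, 12)
3. A_x = 3  [A = 2·M−B = 2·(3, 21/2)−(3, 12)]
4. A_y = 9  [A = 2·M−B = 2·(3, 21/2)−(3, 12)]
   so A = (3, 9)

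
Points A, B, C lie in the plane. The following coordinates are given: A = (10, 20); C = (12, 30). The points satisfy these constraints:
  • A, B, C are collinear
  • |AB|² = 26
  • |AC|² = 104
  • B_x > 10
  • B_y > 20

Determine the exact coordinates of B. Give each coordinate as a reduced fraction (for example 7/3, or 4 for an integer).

1. B_x = 11  [[A, B, C are collinear ⇒ 10x-2y-60=0] ∩ [|B−(10, 20)|²=26]]
2. B_y = 25  [[A, B, C are collinear ⇒ 10x-2y-60=0] ∩ [|B−(10, 20)|²=26]]
   so B = (11, 25)

B = (11, 25)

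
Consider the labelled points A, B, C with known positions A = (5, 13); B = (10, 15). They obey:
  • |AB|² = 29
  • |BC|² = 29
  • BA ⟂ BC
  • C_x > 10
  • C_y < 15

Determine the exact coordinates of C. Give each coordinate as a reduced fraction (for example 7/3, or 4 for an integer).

C = (12, 10)

1. C_x = 12  [[BA ⟂ BC ⇒ -5x-2y+80=0] ∩ [|C−(10, 15)|²=29]]
2. C_y = 10  [[BA ⟂ BC ⇒ -5x-2y+80=0] ∩ [|C−(10, 15)|²=29]]
   so C = (12, 10)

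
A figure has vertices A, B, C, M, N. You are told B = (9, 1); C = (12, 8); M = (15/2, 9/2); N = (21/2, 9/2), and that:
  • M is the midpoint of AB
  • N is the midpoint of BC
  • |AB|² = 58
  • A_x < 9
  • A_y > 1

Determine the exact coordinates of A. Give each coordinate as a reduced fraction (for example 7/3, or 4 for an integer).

A = (6, 8)

1. A_x = 6  [A = 2·M−B = 2·(15/2, 9/2)−(9, 1)]
2. A_y = 8  [A = 2·M−B = 2·(15/2, 9/2)−(9, 1)]
   so A = (6, 8)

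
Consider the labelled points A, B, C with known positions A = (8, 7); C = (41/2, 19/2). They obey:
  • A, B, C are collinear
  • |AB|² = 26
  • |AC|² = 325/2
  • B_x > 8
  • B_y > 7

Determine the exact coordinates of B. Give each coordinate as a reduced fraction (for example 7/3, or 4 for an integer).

B = (13, 8)

1. B_x = 13  [[A, B, C are collinear ⇒ 5/2x-25/2y+135/2=0] ∩ [|B−(8, 7)|²=26]]
2. B_y = 8  [[A, B, C are collinear ⇒ 5/2x-25/2y+135/2=0] ∩ [|B−(8, 7)|²=26]]
   so B = (13, 8)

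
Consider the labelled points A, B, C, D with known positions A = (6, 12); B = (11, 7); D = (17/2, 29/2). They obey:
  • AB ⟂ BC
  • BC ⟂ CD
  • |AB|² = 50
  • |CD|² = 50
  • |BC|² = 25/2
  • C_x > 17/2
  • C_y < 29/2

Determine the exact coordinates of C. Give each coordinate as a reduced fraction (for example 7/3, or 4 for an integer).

1. C_x = 27/2  [[AB ⟂ BC ⇒ 5x-5y-20=0] ∩ [|C−(17/2, 29/2)|²=50]]
2. C_y = 19/2  [[AB ⟂ BC ⇒ 5x-5y-20=0] ∩ [|C−(17/2, 29/2)|²=50]]
   so C = (27/2, 19/2)

C = (27/2, 19/2)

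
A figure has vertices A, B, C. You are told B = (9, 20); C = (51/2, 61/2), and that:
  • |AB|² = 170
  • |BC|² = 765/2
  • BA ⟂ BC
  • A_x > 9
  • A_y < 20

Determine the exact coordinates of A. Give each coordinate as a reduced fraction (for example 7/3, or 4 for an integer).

1. A_x = 16  [[BA ⟂ BC ⇒ 33/2x+21/2y-717/2=0] ∩ [|A−(9, 20)|²=170]]
2. A_y = 9  [[BA ⟂ BC ⇒ 33/2x+21/2y-717/2=0] ∩ [|A−(9, 20)|²=170]]
   so A = (16, 9)

A = (16, 9)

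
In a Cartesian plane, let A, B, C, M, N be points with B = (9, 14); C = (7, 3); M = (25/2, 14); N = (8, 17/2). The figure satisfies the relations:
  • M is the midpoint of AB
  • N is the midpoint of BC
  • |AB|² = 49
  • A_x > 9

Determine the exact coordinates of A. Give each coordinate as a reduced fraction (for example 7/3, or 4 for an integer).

A = (16, 14)

1. A_x = 16  [A = 2·M−B = 2·(25/2, 14)−(9, 14)]
2. A_y = 14  [A = 2·M−B = 2·(25/2, 14)−(9, 14)]
   so A = (16, 14)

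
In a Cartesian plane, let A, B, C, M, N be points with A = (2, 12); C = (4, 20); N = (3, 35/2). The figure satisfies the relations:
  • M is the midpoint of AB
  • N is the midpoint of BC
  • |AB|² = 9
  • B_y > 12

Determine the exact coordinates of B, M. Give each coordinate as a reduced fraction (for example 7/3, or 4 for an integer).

1. B_x = 2  [B = 2·N−C = 2·(3, 35/2)−(4, 20)]
2. B_y = 15  [B = 2·N−C = 2·(3, 35/2)−(4, 20)]
   so B = (2, 15)
3. M_x = 2  [2·M = A+B = (2, 12)+(2, 15)]
4. M_y = 27/2  [2·M = A+B = (2, 12)+(2, 15)]
   so M = (2, 27/2)

B = (2, 15)
M = (2, 27/2)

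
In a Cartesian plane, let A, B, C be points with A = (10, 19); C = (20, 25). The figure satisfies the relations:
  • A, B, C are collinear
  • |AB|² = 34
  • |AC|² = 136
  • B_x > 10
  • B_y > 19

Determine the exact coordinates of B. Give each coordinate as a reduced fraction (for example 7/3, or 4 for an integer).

B = (15, 22)

1. B_x = 15  [[A, B, C are collinear ⇒ 6x-10y+130=0] ∩ [|B−(10, 19)|²=34]]
2. B_y = 22  [[A, B, C are collinear ⇒ 6x-10y+130=0] ∩ [|B−(10, 19)|²=34]]
   so B = (15, 22)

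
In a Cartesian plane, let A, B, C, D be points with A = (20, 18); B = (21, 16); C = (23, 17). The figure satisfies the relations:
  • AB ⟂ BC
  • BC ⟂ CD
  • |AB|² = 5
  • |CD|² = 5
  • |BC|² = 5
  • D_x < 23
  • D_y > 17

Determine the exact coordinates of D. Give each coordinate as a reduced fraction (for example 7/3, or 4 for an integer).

1. D_x = 22  [[BC ⟂ CD ⇒ 2x+1y-63=0] ∩ [|D−(23, 17)|²=5]]
2. D_y = 19  [[BC ⟂ CD ⇒ 2x+1y-63=0] ∩ [|D−(23, 17)|²=5]]
   so D = (22, 19)

D = (22, 19)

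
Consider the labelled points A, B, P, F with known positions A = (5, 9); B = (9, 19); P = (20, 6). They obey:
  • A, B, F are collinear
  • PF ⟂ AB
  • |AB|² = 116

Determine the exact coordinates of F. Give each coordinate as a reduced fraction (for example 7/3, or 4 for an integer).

1. F_x = 175/29  [[A, B, F are collinear ⇒ -10x+4y+14=0] ∩ [PF ⟂ AB ⇒ 4x+10y-140=0]]
2. F_y = 336/29  [[A, B, F are collinear ⇒ -10x+4y+14=0] ∩ [PF ⟂ AB ⇒ 4x+10y-140=0]]
   so F = (175/29, 336/29)

F = (175/29, 336/29)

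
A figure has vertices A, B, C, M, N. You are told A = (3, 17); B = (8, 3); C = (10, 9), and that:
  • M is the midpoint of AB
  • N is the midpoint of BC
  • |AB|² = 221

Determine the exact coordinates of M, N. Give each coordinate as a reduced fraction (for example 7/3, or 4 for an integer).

1. M_x = 11/2  [2·M = A+B = (3, 17)+(8, 3)]
2. M_y = 10  [2·M = A+B = (3, 17)+(8, 3)]
   so M = (11/2, 10)
3. N_x = 9  [2·N = B+C = (8, 3)+(10, 9)]
4. N_y = 6  [2·N = B+C = (8, 3)+(10, 9)]
   so N = (9, 6)

M = (11/2, 10)
N = (9, 6)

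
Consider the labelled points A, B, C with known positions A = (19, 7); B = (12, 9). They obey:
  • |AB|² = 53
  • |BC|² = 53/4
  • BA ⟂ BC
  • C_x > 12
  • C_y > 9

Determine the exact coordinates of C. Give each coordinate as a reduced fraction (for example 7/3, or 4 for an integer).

1. C_x = 13  [[BA ⟂ BC ⇒ 7x-2y-66=0] ∩ [|C−(12, 9)|²=53/4]]
2. C_y = 25/2  [[BA ⟂ BC ⇒ 7x-2y-66=0] ∩ [|C−(12, 9)|²=53/4]]
   so C = (13, 25/2)

C = (13, 25/2)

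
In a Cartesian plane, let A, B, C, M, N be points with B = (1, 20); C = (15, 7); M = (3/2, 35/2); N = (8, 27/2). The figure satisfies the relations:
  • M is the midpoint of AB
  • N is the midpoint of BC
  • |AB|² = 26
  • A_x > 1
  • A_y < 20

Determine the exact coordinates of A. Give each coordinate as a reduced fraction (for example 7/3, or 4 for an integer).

1. A_x = 2  [A = 2·M−B = 2·(3/2, 35/2)−(1, 20)]
2. A_y = 15  [A = 2·M−B = 2·(3/2, 35/2)−(1, 20)]
   so A = (2, 15)

A = (2, 15)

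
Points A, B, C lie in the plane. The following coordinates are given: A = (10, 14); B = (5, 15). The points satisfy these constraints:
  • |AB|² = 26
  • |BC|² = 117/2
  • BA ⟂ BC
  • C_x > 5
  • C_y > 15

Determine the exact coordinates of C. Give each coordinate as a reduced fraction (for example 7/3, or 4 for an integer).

1. C_x = 13/2  [[BA ⟂ BC ⇒ 5x-1y-10=0] ∩ [|C−(5, 15)|²=117/2]]
2. C_y = 45/2  [[BA ⟂ BC ⇒ 5x-1y-10=0] ∩ [|C−(5, 15)|²=117/2]]
   so C = (13/2, 45/2)

C = (13/2, 45/2)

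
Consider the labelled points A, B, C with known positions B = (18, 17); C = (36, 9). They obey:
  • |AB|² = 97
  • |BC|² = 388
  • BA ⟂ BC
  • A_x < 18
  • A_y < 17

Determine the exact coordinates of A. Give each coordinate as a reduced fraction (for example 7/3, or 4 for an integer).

1. A_x = 14  [[BA ⟂ BC ⇒ 18x-8y-188=0] ∩ [|A−(18, 17)|²=97]]
2. A_y = 8  [[BA ⟂ BC ⇒ 18x-8y-188=0] ∩ [|A−(18, 17)|²=97]]
   so A = (14, 8)

A = (14, 8)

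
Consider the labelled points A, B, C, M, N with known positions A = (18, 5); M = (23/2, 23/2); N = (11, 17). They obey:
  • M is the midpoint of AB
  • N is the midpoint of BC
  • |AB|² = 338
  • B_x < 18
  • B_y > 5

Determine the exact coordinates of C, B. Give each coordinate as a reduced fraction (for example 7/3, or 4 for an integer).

C = (17, 16)
B = (5, 18)

1. B_x = 5  [B = 2·M−A = 2·(23/2, 23/2)−(18, 5)]
2. B_y = 18  [B = 2·M−A = 2·(23/2, 23/2)−(18, 5)]
   so B = (5, 18)
3. C_x = 17  [C = 2·N−B = 2·(11, 17)−(5, 18)]
4. C_y = 16  [C = 2·N−B = 2·(11, 17)−(5, 18)]
   so C = (17, 16)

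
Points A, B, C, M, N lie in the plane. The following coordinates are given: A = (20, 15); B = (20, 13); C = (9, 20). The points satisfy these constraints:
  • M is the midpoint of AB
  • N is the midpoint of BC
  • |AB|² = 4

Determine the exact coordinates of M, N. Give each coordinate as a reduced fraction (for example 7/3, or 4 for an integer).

1. M_x = 20  [2·M = A+B = (20, 15)+(20, 13)]
2. M_y = 14  [2·M = A+B = (20, 15)+(20, 13)]
   so M = (20, 14)
3. N_x = 29/2  [2·N = B+C = (20, 13)+(9, 20)]
4. N_y = 33/2  [2·N = B+C = (20, 13)+(9, 20)]
   so N = (29/2, 33/2)

M = (20, 14)
N = (29/2, 33/2)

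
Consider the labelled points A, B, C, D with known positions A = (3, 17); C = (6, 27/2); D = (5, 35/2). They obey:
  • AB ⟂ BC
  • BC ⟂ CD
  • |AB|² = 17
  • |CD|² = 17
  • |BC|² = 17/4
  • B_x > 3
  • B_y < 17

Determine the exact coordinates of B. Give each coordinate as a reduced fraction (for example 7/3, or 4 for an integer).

B = (4, 13)

1. B_x = 4  [[BC ⟂ CD ⇒ 1x-4y+48=0] ∩ [|B−(3, 17)|²=17]]
2. B_y = 13  [[BC ⟂ CD ⇒ 1x-4y+48=0] ∩ [|B−(3, 17)|²=17]]
   so B = (4, 13)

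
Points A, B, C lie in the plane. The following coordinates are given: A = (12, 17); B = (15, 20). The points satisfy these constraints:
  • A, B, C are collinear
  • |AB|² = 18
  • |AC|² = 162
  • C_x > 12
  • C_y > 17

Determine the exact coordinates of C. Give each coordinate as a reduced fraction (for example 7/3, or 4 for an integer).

1. C_x = 21  [[A, B, C are collinear ⇒ -3x+3y-15=0] ∩ [|C−(12, 17)|²=162]]
2. C_y = 26  [[A, B, C are collinear ⇒ -3x+3y-15=0] ∩ [|C−(12, 17)|²=162]]
   so C = (21, 26)

C = (21, 26)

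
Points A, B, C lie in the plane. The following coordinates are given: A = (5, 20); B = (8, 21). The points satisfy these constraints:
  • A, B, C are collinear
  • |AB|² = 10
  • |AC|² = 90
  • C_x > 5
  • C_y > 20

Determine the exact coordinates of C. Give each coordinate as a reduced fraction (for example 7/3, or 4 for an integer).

1. C_x = 14  [[A, B, C are collinear ⇒ -1x+3y-55=0] ∩ [|C−(5, 20)|²=90]]
2. C_y = 23  [[A, B, C are collinear ⇒ -1x+3y-55=0] ∩ [|C−(5, 20)|²=90]]
   so C = (14, 23)

C = (14, 23)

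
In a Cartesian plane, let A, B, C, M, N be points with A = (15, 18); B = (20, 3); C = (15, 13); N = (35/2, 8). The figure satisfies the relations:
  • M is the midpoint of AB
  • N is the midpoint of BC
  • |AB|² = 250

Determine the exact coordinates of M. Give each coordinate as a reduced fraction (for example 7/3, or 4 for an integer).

M = (35/2, 21/2)

1. M_x = 35/2  [2·M = A+B = (15, 18)+(20, 3)]
2. M_y = 21/2  [2·M = A+B = (15, 18)+(20, 3)]
   so M = (35/2, 21/2)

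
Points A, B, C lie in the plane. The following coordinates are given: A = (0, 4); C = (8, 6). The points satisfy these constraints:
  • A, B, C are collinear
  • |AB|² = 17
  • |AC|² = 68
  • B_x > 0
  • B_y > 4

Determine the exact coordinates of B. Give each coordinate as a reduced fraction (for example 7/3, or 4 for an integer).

B = (4, 5)

1. B_x = 4  [[A, B, C are collinear ⇒ 2x-8y+32=0] ∩ [|B−(0, 4)|²=17]]
2. B_y = 5  [[A, B, C are collinear ⇒ 2x-8y+32=0] ∩ [|B−(0, 4)|²=17]]
   so B = (4, 5)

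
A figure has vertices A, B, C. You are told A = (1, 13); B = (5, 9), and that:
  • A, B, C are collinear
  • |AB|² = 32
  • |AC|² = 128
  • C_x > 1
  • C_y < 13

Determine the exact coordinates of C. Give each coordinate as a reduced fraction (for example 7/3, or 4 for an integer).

C = (9, 5)

1. C_x = 9  [[A, B, C are collinear ⇒ 4x+4y-56=0] ∩ [|C−(1, 13)|²=128]]
2. C_y = 5  [[A, B, C are collinear ⇒ 4x+4y-56=0] ∩ [|C−(1, 13)|²=128]]
   so C = (9, 5)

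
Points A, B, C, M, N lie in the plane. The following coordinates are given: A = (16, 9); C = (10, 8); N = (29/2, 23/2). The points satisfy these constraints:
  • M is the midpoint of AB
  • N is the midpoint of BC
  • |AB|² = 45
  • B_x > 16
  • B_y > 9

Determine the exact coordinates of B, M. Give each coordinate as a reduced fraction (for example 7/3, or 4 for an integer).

1. B_x = 19  [B = 2·N−C = 2·(29/2, 23/2)−(10, 8)]
2. B_y = 15  [B = 2·N−C = 2·(29/2, 23/2)−(10, 8)]
   so B = (19, 15)
3. M_x = 35/2  [2·M = A+B = (16, 9)+(19, 15)]
4. M_y = 12  [2·M = A+B = (16, 9)+(19, 15)]
   so M = (35/2, 12)

B = (19, 15)
M = (35/2, 12)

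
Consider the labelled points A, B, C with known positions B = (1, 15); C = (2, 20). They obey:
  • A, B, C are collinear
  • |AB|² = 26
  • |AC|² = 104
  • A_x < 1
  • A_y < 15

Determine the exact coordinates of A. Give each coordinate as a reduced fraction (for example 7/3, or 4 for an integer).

1. A_x = 0  [[A, B, C are collinear ⇒ -5x+1y-10=0] ∩ [|A−(1, 15)|²=26]]
2. A_y = 10  [[A, B, C are collinear ⇒ -5x+1y-10=0] ∩ [|A−(1, 15)|²=26]]
   so A = (0, 10)

A = (0, 10)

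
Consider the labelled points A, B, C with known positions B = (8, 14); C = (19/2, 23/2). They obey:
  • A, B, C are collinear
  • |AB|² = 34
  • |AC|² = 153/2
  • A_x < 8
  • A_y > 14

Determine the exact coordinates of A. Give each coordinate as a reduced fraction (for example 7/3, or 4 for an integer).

1. A_x = 5  [[A, B, C are collinear ⇒ 5/2x+3/2y-41=0] ∩ [|A−(8, 14)|²=34]]
2. A_y = 19  [[A, B, C are collinear ⇒ 5/2x+3/2y-41=0] ∩ [|A−(8, 14)|²=34]]
   so A = (5, 19)

A = (5, 19)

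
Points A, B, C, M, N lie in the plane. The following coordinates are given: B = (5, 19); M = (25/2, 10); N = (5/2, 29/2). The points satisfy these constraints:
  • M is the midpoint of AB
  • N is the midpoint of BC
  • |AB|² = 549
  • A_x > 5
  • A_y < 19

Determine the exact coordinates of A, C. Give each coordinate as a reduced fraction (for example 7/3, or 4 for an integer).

A = (20, 1)
C = (0, 10)

1. A_x = 20  [A = 2·M−B = 2·(25/2, 10)−(5, 19)]
2. A_y = 1  [A = 2·M−B = 2·(25/2, 10)−(5, 19)]
   so A = (20, 1)
3. C_x = 0  [C = 2·N−B = 2·(5/2, 29/2)−(5, 19)]
4. C_y = 10  [C = 2·N−B = 2·(5/2, 29/2)−(5, 19)]
   so C = (0, 10)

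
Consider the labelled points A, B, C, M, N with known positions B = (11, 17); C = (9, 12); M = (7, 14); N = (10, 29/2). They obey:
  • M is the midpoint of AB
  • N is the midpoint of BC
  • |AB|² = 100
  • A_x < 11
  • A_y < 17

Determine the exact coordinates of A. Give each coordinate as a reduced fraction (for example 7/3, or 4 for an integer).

A = (3, 11)

1. A_x = 3  [A = 2·M−B = 2·(7, 14)−(11, 17)]
2. A_y = 11  [A = 2·M−B = 2·(7, 14)−(11, 17)]
   so A = (3, 11)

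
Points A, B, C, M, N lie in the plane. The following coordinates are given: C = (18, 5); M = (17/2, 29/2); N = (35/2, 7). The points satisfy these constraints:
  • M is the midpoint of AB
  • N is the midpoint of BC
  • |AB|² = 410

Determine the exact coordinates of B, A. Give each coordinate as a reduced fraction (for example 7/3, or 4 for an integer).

B = (17, 9)
A = (0, 20)

1. B_x = 17  [B = 2·N−C = 2·(35/2, 7)−(18, 5)]
2. B_y = 9  [B = 2·N−C = 2·(35/2, 7)−(18, 5)]
   so B = (17, 9)
3. A_x = 0  [A = 2·M−B = 2·(17/2, 29/2)−(17, 9)]
4. A_y = 20  [A = 2·M−B = 2·(17/2, 29/2)−(17, 9)]
   so A = (0, 20)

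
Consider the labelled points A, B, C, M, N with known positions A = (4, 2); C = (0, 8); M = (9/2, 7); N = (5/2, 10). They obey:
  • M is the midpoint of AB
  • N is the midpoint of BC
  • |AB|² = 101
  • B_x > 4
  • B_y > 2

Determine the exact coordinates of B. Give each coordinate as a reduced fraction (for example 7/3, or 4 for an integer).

1. B_x = 5  [B = 2·M−A = 2·(9/2, 7)−(4, 2)]
2. B_y = 12  [B = 2·M−A = 2·(9/2, 7)−(4, 2)]
   so B = (5, 12)

B = (5, 12)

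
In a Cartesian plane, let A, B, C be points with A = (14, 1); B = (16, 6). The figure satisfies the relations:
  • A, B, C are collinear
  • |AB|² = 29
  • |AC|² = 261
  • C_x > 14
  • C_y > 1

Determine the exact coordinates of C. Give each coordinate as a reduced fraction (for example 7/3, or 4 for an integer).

1. C_x = 20  [[A, B, C are collinear ⇒ -5x+2y+68=0] ∩ [|C−(14, 1)|²=261]]
2. C_y = 16  [[A, B, C are collinear ⇒ -5x+2y+68=0] ∩ [|C−(14, 1)|²=261]]
   so C = (20, 16)

C = (20, 16)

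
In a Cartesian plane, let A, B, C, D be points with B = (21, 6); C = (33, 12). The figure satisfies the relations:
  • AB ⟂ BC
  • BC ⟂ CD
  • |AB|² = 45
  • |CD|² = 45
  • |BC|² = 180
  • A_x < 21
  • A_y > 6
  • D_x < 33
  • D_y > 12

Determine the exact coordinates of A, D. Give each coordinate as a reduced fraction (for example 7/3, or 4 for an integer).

1. A_x = 18  [[AB ⟂ BC ⇒ -12x-6y+288=0] ∩ [|A−(21, 6)|²=45]]
2. A_y = 12  [[AB ⟂ BC ⇒ -12x-6y+288=0] ∩ [|A−(21, 6)|²=45]]
   so A = (18, 12)
3. D_x = 30  [[BC ⟂ CD ⇒ 12x+6y-468=0] ∩ [|D−(33, 12)|²=45]]
4. D_y = 18  [[BC ⟂ CD ⇒ 12x+6y-468=0] ∩ [|D−(33, 12)|²=45]]
   so D = (30, 18)

A = (18, 12)
D = (30, 18)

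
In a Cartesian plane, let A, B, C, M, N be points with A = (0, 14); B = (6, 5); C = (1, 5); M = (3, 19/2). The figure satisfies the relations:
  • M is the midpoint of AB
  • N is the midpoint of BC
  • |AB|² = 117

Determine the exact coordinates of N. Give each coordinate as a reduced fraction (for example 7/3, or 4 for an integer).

N = (7/2, 5)

1. N_x = 7/2  [2·N = B+C = (6, 5)+(1, 5)]
2. N_y = 5  [2·N = B+C = (6, 5)+(1, 5)]
   so N = (7/2, 5)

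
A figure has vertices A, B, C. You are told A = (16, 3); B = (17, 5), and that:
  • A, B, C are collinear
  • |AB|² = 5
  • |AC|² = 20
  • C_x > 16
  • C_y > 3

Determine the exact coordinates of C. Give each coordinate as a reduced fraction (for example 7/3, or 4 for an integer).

C = (18, 7)

1. C_x = 18  [[A, B, C are collinear ⇒ -2x+1y+29=0] ∩ [|C−(16, 3)|²=20]]
2. C_y = 7  [[A, B, C are collinear ⇒ -2x+1y+29=0] ∩ [|C−(16, 3)|²=20]]
   so C = (18, 7)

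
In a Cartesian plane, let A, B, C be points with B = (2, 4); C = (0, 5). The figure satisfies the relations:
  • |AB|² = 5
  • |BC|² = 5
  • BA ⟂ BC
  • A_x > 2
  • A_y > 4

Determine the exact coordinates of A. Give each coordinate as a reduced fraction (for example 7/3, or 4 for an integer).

A = (3, 6)

1. A_x = 3  [[BA ⟂ BC ⇒ -2x+1y=0] ∩ [|A−(2, 4)|²=5]]
2. A_y = 6  [[BA ⟂ BC ⇒ -2x+1y=0] ∩ [|A−(2, 4)|²=5]]
   so A = (3, 6)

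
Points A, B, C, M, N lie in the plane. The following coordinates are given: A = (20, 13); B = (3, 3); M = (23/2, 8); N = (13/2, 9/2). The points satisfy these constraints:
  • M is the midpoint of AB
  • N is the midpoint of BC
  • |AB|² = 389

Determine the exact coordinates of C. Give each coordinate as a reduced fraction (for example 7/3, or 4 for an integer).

C = (10, 6)

1. C_x = 10  [C = 2·N−B = 2·(13/2, 9/2)−(3, 3)]
2. C_y = 6  [C = 2·N−B = 2·(13/2, 9/2)−(3, 3)]
   so C = (10, 6)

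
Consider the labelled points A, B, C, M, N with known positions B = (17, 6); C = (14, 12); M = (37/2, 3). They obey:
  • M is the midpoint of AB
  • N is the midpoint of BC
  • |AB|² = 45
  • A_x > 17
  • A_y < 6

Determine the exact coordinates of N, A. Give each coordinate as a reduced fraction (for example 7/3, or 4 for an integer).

1. A_x = 20  [A = 2·M−B = 2·(37/2, 3)−(17, 6)]
2. A_y = 0  [A = 2·M−B = 2·(37/2, 3)−(17, 6)]
   so A = (20, 0)
3. N_x = 31/2  [2·N = B+C = (17, 6)+(14, 12)]
4. N_y = 9  [2·N = B+C = (17, 6)+(14, 12)]
   so N = (31/2, 9)

N = (31/2, 9)
A = (20, 0)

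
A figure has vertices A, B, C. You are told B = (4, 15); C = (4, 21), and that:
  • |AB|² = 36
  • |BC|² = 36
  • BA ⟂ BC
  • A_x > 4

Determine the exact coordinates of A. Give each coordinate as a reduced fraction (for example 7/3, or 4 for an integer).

1. A_x = 10  [[BA ⟂ BC ⇒ 6y-90=0] ∩ [|A−(4, 15)|²=36]]
2. A_y = 15  [[BA ⟂ BC ⇒ 6y-90=0] ∩ [|A−(4, 15)|²=36]]
   so A = (10, 15)

A = (10, 15)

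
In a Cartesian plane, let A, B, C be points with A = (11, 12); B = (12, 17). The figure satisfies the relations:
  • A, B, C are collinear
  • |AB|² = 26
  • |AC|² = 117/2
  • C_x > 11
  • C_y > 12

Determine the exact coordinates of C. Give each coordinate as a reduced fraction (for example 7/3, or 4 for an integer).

1. C_x = 25/2  [[A, B, C are collinear ⇒ -5x+1y+43=0] ∩ [|C−(11, 12)|²=117/2]]
2. C_y = 39/2  [[A, B, C are collinear ⇒ -5x+1y+43=0] ∩ [|C−(11, 12)|²=117/2]]
   so C = (25/2, 39/2)

C = (25/2, 39/2)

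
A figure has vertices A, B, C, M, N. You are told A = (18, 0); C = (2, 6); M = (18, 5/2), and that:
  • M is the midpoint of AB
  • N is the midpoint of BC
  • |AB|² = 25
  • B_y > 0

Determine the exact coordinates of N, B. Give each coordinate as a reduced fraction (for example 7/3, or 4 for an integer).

N = (10, 11/2)
B = (18, 5)

1. B_x = 18  [B = 2·M−A = 2·(18, 5/2)−(18, 0)]
2. B_y = 5  [B = 2·M−A = 2·(18, 5/2)−(18, 0)]
   so B = (18, 5)
3. N_x = 10  [2·N = B+C = (18, 5)+(2, 6)]
4. N_y = 11/2  [2·N = B+C = (18, 5)+(2, 6)]
   so N = (10, 11/2)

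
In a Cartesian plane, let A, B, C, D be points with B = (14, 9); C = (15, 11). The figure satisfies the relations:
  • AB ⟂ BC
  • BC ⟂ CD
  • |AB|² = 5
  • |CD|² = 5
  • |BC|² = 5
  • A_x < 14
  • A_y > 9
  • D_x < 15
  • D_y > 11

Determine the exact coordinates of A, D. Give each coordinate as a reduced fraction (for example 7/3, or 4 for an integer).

A = (12, 10)
D = (13, 12)

1. A_x = 12  [[AB ⟂ BC ⇒ -1x-2y+32=0] ∩ [|A−(14, 9)|²=5]]
2. A_y = 10  [[AB ⟂ BC ⇒ -1x-2y+32=0] ∩ [|A−(14, 9)|²=5]]
   so A = (12, 10)
3. D_x = 13  [[BC ⟂ CD ⇒ 1x+2y-37=0] ∩ [|D−(15, 11)|²=5]]
4. D_y = 12  [[BC ⟂ CD ⇒ 1x+2y-37=0] ∩ [|D−(15, 11)|²=5]]
   so D = (13, 12)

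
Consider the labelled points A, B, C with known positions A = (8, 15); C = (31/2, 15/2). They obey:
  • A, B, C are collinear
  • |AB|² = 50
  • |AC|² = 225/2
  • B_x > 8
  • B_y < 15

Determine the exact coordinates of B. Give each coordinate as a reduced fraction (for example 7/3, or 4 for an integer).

1. B_x = 13  [[A, B, C are collinear ⇒ -15/2x-15/2y+345/2=0] ∩ [|B−(8, 15)|²=50]]
2. B_y = 10  [[A, B, C are collinear ⇒ -15/2x-15/2y+345/2=0] ∩ [|B−(8, 15)|²=50]]
   so B = (13, 10)

B = (13, 10)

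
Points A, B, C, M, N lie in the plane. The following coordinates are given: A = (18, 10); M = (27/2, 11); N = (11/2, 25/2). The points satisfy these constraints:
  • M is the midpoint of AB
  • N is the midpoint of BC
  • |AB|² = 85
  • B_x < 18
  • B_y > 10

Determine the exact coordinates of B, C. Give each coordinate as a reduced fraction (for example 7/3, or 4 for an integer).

1. B_x = 9  [B = 2·M−A = 2·(27/2, 11)−(18, 10)]
2. B_y = 12  [B = 2·M−A = 2·(27/2, 11)−(18, 10)]
   so B = (9, 12)
3. C_x = 2  [C = 2·N−B = 2·(11/2, 25/2)−(9, 12)]
4. C_y = 13  [C = 2·N−B = 2·(11/2, 25/2)−(9, 12)]
   so C = (2, 13)

B = (9, 12)
C = (2, 13)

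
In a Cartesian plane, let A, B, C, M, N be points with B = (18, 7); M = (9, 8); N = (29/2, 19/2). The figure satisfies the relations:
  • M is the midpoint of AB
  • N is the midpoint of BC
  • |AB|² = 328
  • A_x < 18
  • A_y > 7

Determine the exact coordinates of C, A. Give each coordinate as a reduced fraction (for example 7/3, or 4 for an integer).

C = (11, 12)
A = (0, 9)

1. A_x = 0  [A = 2·M−B = 2·(9, 8)−(18, 7)]
2. A_y = 9  [A = 2·M−B = 2·(9, 8)−(18, 7)]
   so A = (0, 9)
3. C_x = 11  [C = 2·N−B = 2·(29/2, 19/2)−(18, 7)]
4. C_y = 12  [C = 2·N−B = 2·(29/2, 19/2)−(18, 7)]
   so C = (11, 12)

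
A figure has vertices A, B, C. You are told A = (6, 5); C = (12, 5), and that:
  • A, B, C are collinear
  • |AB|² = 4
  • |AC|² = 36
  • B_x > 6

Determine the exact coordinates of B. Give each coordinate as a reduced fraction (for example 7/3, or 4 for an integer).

B = (8, 5)

1. B_x = 8  [[A, B, C are collinear ⇒ -6y+30=0] ∩ [|B−(6, 5)|²=4]]
2. B_y = 5  [[A, B, C are collinear ⇒ -6y+30=0] ∩ [|B−(6, 5)|²=4]]
   so B = (8, 5)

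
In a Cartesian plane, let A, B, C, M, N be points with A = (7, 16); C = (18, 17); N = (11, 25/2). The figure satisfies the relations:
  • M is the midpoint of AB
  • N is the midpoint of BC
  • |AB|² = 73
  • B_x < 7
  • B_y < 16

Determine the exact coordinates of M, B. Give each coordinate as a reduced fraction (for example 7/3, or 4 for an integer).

1. B_x = 4  [B = 2·N−C = 2·(11, 25/2)−(18, 17)]
2. B_y = 8  [B = 2·N−C = 2·(11, 25/2)−(18, 17)]
   so B = (4, 8)
3. M_x = 11/2  [2·M = A+B = (7, 16)+(4, 8)]
4. M_y = 12  [2·M = A+B = (7, 16)+(4, 8)]
   so M = (11/2, 12)

M = (11/2, 12)
B = (4, 8)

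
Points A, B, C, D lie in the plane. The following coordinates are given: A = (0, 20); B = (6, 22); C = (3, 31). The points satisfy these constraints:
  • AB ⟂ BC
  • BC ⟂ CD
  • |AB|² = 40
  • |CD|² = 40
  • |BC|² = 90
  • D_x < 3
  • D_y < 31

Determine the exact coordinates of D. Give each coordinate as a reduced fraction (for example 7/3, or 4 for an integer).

1. D_x = -3  [[BC ⟂ CD ⇒ -3x+9y-270=0] ∩ [|D−(3, 31)|²=40]]
2. D_y = 29  [[BC ⟂ CD ⇒ -3x+9y-270=0] ∩ [|D−(3, 31)|²=40]]
   so D = (-3, 29)

D = (-3, 29)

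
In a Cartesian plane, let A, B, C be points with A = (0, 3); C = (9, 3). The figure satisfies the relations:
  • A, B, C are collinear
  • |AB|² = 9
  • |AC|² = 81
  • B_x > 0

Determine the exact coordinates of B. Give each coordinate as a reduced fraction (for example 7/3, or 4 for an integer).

B = (3, 3)

1. B_x = 3  [[A, B, C are collinear ⇒ -9y+27=0] ∩ [|B−(0, 3)|²=9]]
2. B_y = 3  [[A, B, C are collinear ⇒ -9y+27=0] ∩ [|B−(0, 3)|²=9]]
   so B = (3, 3)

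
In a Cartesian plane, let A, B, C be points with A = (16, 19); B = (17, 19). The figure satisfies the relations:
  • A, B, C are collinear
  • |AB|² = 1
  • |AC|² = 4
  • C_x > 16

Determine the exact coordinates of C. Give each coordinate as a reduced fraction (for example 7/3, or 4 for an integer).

C = (18, 19)

1. C_x = 18  [[A, B, C are collinear ⇒ 1y-19=0] ∩ [|C−(16, 19)|²=4]]
2. C_y = 19  [[A, B, C are collinear ⇒ 1y-19=0] ∩ [|C−(16, 19)|²=4]]
   so C = (18, 19)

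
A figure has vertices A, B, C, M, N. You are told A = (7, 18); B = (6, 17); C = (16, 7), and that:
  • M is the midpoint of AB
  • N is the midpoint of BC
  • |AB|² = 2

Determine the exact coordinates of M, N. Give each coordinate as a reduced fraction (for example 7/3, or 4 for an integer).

M = (13/2, 35/2)
N = (11, 12)

1. M_x = 13/2  [2·M = A+B = (7, 18)+(6, 17)]
2. M_y = 35/2  [2·M = A+B = (7, 18)+(6, 17)]
   so M = (13/2, 35/2)
3. N_x = 11  [2·N = B+C = (6, 17)+(16, 7)]
4. N_y = 12  [2·N = B+C = (6, 17)+(16, 7)]
   so N = (11, 12)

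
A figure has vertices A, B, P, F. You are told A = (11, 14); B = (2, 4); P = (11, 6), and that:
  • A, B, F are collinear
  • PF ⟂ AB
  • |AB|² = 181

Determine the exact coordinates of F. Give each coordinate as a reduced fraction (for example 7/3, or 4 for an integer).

1. F_x = 1271/181  [[A, B, F are collinear ⇒ 10x-9y+16=0] ∩ [PF ⟂ AB ⇒ -9x-10y+159=0]]
2. F_y = 1734/181  [[A, B, F are collinear ⇒ 10x-9y+16=0] ∩ [PF ⟂ AB ⇒ -9x-10y+159=0]]
   so F = (1271/181, 1734/181)

F = (1271/181, 1734/181)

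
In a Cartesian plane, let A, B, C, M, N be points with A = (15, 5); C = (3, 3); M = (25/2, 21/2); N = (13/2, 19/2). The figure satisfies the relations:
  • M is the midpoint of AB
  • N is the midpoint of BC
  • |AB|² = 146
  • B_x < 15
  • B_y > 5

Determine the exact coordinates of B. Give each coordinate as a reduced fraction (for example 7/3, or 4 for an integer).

B = (10, 16)

1. B_x = 10  [B = 2·M−A = 2·(25/2, 21/2)−(15, 5)]
2. B_y = 16  [B = 2·M−A = 2·(25/2, 21/2)−(15, 5)]
   so B = (10, 16)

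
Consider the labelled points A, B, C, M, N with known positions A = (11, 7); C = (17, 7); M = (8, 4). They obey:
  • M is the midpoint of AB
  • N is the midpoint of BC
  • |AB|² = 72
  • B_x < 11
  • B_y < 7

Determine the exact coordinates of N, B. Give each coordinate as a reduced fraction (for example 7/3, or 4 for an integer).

N = (11, 4)
B = (5, 1)

1. B_x = 5  [B = 2·M−A = 2·(8, 4)−(11, 7)]
2. B_y = 1  [B = 2·M−A = 2·(8, 4)−(11, 7)]
   so B = (5, 1)
3. N_x = 11  [2·N = B+C = (5, 1)+(17, 7)]
4. N_y = 4  [2·N = B+C = (5, 1)+(17, 7)]
   so N = (11, 4)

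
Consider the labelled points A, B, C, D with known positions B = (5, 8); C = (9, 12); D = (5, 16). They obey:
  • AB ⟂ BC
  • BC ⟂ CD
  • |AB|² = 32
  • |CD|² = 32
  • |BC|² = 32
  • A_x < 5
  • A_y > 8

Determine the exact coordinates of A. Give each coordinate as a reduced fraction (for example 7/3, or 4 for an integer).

A = (1, 12)

1. A_x = 1  [[AB ⟂ BC ⇒ -4x-4y+52=0] ∩ [|A−(5, 8)|²=32]]
2. A_y = 12  [[AB ⟂ BC ⇒ -4x-4y+52=0] ∩ [|A−(5, 8)|²=32]]
   so A = (1, 12)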